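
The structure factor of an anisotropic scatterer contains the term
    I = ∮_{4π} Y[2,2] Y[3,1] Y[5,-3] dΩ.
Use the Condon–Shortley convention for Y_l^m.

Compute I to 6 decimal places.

Rules hold: Σm=0, L=10 even, 1≤5≤5.
N = 5·7·11 = 385
Δ = 0!·4!·6!/11! = 1/2310
Racah Σ t=0..0: t=0:+1/144 = 1/144
⇒ 3j(2 3 5; 0 0 0)² = 10/231, sgn -1
Racah Σ t=0..0: t=0:+1/1152 = 1/1152
⇒ 3j(2 3 5; 2 1 -3)² = 1/33, sgn +1
4πI² = N·(3j₀)²·(3jₘ)² = 50/99
I = -1·√(0.505051/4π) = -0.20047604

-0.200476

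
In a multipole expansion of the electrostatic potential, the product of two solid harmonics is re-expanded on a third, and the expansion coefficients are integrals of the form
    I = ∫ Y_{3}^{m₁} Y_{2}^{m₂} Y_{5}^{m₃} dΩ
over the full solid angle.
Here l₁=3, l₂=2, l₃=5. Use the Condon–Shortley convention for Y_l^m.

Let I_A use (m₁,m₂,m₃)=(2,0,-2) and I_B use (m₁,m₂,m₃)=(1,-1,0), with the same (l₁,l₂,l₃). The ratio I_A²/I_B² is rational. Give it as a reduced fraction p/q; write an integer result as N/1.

63/50

Shared (l₁,l₂,l₃)=(3,2,5): N and (l;000)² cancel in I_A²/I_B².
A: Δ = 0!·6!·4!/11! = 1/2310; Racah Σ t=0..0: t=0:+1/480 = 1/480; ⇒ 3j(3 2 5; 2 0 -2)² = 3/110, sgn -1
B: Δ = 0!·6!·4!/11! = 1/2310; Racah Σ t=0..0: t=0:+1/288 = 1/288; ⇒ 3j(3 2 5; 1 -1 0)² = 5/231, sgn -1
I_A²/I_B² = (3/110)/(5/231) = 63/50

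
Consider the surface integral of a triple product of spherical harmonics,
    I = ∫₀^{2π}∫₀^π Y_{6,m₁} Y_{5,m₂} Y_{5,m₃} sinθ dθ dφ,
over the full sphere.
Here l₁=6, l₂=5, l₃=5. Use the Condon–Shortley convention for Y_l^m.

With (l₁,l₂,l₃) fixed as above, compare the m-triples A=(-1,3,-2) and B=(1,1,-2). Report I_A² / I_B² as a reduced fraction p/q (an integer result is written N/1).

Same 6,5,5: normalisation and zero-m 3j drop out of the ratio.
A: Δ: 6! 6! 4! / 17! → 1/28588560; sum: t=4:+1/41472 t=5:−1/34560 t=6:+1/345600 = -1/518400; 3j²(6 5 5; -1 3 -2) = Δ·Π!·Σ² = 7/36465  (sign +1)
B: Δ: 6! 6! 4! / 17! → 1/28588560; sum: t=2:+1/41472 t=3:−1/10368 t=4:+1/23040 t=5:−1/518400 = -1/32400; 3j²(6 5 5; 1 1 -2) = Δ·Π!·Σ² = 128/12155  (sign +1)
I_A²/I_B² = (7/36465)/(128/12155) = 7/384

7/384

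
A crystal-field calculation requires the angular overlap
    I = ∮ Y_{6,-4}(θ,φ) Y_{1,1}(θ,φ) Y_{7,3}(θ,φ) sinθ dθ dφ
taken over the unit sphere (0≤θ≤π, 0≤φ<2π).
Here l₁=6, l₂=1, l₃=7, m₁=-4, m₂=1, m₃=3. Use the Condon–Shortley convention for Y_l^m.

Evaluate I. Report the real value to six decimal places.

-0.085707

m-sum 0 ✓  L=14 even ✓  5≤7≤7 ✓
Π(2lᵢ+1) = 13×3×15 = 585
triangle coeff Δ(6,1,7) = 1/1365
Σ_t [0,0]: t=0:+1/518400 = 1/518400
(3j)²=7/195 [(6 1 7; 0 0 0)], sign=-1
Σ_t [0,0]: t=0:+1/14515200 = 1/14515200
(3j)²=2/455 [(6 1 7; -4 1 3)], sign=+1
⇒ 4πI² = 6/65
I = (-1)√(6/65/(4π)) = -0.08570655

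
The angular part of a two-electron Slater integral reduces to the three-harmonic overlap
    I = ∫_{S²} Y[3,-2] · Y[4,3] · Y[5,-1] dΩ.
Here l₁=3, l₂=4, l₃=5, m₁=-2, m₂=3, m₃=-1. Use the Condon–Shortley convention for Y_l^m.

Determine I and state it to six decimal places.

0.160929

Checks pass: Σm=0; 12 even; l₃=5∈[1,7].
(2·3+1)(2·4+1)(2·5+1) = 693
Δ: 2! 4! 6! / 13! → 1/180180
sum: t=0:+1/576 t=1:−1/144 t=2:+1/576 = -1/288
3j²(3 4 5; 0 0 0) = Δ·Π!·Σ² = 20/1001  (sign +1)
sum: t=1:−1/17280 t=2:+1/1440 = 11/17280
3j²(3 4 5; -2 3 -1) = Δ·Π!·Σ² = 11/468  (sign +1)
combine: 4πI² = 693·20/1001·11/468 = 55/169
take √, sign +1: I = 0.16092854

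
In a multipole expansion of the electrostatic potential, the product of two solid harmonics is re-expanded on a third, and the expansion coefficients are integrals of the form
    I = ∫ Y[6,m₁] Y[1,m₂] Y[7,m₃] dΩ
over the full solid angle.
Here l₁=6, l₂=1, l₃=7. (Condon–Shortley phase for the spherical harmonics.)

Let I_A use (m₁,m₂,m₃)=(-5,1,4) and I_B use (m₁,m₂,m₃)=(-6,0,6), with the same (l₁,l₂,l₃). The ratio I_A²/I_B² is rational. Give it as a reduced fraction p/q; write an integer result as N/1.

l's match ⇒ only the (l;m) 3-j factors differ between A and B.
A: triangle coeff Δ(6,1,7) = 1/1365; Σ_t [0,0]: t=0:+1/79833600 = 1/79833600; (3j)²=1/455 [(6 1 7; -5 1 4)], sign=-1
B: triangle coeff Δ(6,1,7) = 1/1365; Σ_t [0,0]: t=0:+1/479001600 = 1/479001600; (3j)²=1/105 [(6 1 7; -6 0 6)], sign=-1
I_A²/I_B² = (1/455)/(1/105) = 3/13

3/13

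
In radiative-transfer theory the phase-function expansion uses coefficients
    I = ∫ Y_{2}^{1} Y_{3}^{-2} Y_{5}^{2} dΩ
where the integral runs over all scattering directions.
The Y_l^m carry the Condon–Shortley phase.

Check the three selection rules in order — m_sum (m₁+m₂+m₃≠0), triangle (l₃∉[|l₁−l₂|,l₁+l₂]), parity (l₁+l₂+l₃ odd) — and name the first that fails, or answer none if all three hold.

Σmᵢ = 1  ✗
l₃∈[|l₁−l₂|,l₁+l₂]=[1,5], have l₃=5
Σlᵢ = 10 ⇒ even

m_sum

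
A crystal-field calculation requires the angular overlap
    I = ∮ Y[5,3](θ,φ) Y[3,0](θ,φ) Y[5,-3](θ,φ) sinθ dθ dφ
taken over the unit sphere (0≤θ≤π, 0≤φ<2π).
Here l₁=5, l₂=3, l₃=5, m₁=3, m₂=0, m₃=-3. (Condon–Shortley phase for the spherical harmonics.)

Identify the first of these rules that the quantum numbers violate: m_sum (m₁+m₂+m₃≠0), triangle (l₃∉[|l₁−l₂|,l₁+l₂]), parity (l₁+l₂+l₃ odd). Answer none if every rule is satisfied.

m₁+m₂+m₃ = 3 + 0 − 3 = 0  ✓
triangle: |5−3|=2 ≤ l₃=5 ≤ 5+3=8  ✓
parity: l₁+l₂+l₃ = 13 is odd  ✗

parity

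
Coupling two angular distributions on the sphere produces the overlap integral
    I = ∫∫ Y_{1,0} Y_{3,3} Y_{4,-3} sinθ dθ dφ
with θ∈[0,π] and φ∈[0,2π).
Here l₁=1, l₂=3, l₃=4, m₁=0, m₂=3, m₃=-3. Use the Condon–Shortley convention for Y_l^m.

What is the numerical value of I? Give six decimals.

m-sum 0 ✓  L=8 even ✓  2≤4≤4 ✓
Π(2lᵢ+1) = 3×7×9 = 189
triangle coeff Δ(1,3,4) = 1/252
Σ_t [0,0]: t=0:+1/36 = 1/36
(3j)²=4/63 [(1 3 4; 0 0 0)], sign=+1
Σ_t [0,0]: t=0:+1/720 = 1/720
(3j)²=1/36 [(1 3 4; 0 3 -3)], sign=-1
⇒ 4πI² = 1/3
I = (-1)√(1/3/(4π)) = -0.16286750

-0.162868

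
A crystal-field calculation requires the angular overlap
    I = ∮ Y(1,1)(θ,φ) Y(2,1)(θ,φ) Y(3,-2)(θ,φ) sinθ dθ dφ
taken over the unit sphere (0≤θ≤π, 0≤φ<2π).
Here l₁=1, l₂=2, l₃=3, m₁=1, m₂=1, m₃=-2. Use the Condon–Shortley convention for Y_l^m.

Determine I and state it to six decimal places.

0.261169

Rules hold: Σm=0, L=6 even, 1≤3≤3.
N = 3·5·7 = 105
Δ = 0!·2!·4!/7! = 1/105
Racah Σ t=0..0: t=0:+1/4 = 1/4
⇒ 3j(1 2 3; 0 0 0)² = 3/35, sgn -1
Racah Σ t=0..0: t=0:+1/12 = 1/12
⇒ 3j(1 2 3; 1 1 -2)² = 2/21, sgn -1
4πI² = N·(3j₀)²·(3jₘ)² = 6/7
I = +1·√(0.857143/4π) = 0.26116903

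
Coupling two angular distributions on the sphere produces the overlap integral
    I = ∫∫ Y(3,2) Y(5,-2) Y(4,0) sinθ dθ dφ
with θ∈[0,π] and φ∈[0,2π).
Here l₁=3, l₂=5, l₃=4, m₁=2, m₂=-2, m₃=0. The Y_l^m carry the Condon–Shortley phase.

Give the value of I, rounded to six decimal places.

Checks pass: Σm=0; 12 even; l₃=4∈[2,8].
(2·3+1)(2·5+1)(2·4+1) = 693
Δ: 4! 2! 6! / 13! → 1/180180
sum: t=1:−1/576 t=2:+1/144 t=3:−1/576 = 1/288
3j²(3 5 4; 0 0 0) = Δ·Π!·Σ² = 20/1001  (sign +1)
sum: t=0:+1/864 t=1:−1/576 = -1/1728
3j²(3 5 4; 2 -2 0) = Δ·Π!·Σ² = 5/1287  (sign -1)
combine: 4πI² = 693·20/1001·5/1287 = 100/1859
take √, sign -1: I = -0.06542675

-0.065427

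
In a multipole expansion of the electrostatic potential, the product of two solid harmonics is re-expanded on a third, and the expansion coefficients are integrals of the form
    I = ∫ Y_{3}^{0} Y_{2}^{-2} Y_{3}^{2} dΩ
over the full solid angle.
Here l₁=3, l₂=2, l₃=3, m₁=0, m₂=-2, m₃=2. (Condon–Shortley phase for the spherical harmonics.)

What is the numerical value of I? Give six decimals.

-0.188063

Rules hold: Σm=0, L=8 even, 1≤3≤5.
N = 7·5·7 = 245
Δ = 2!·4!·2!/9! = 1/3780
Racah Σ t=0..2: t=0:+1/24 t=1:−1/4 t=2:+1/24 = -1/6
⇒ 3j(3 2 3; 0 0 0)² = 4/105, sgn +1
Racah Σ t=0..0: t=0:+1/24 = 1/24
⇒ 3j(3 2 3; 0 -2 2)² = 1/21, sgn -1
4πI² = N·(3j₀)²·(3jₘ)² = 4/9
I = -1·√(0.444444/4π) = -0.18806319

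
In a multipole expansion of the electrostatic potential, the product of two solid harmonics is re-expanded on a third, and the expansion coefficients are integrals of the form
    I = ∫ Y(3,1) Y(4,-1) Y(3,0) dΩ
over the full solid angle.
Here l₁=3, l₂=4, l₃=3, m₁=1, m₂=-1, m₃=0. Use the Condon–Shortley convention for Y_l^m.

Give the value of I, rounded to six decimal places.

Rules hold: Σm=0, L=10 even, 1≤3≤7.
N = 7·9·7 = 441
Δ = 4!·2!·4!/11! = 1/34650
Racah Σ t=1..3: t=1:−1/72 t=2:+1/16 t=3:−1/72 = 5/144
⇒ 3j(3 4 3; 0 0 0)² = 2/77, sgn -1
Racah Σ t=0..2: t=0:+1/288 t=1:−1/24 t=2:+1/48 = -5/288
⇒ 3j(3 4 3; 1 -1 0)² = 5/462, sgn +1
4πI² = N·(3j₀)²·(3jₘ)² = 15/121
I = -1·√(0.123967/4π) = -0.09932258

-0.099323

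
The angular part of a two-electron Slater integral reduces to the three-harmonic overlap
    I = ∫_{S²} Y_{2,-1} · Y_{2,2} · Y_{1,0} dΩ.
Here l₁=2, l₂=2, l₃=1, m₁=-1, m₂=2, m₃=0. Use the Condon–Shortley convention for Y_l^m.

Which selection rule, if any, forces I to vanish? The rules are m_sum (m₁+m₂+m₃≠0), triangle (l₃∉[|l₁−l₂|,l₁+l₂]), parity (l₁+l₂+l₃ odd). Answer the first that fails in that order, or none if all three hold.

Σmᵢ = 1  ✗
l₃∈[|l₁−l₂|,l₁+l₂]=[0,4], have l₃=1
Σlᵢ = 5 ⇒ odd

m_sum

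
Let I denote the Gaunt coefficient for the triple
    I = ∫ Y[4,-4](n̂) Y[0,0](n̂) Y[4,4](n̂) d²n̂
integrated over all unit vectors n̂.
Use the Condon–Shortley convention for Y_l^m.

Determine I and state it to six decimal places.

0.282095

Checks pass: Σm=0; 8 even; l₃=4∈[4,4].
(2·4+1)(2·0+1)(2·4+1) = 81
Δ: 0! 8! 0! / 9! → 1/9
sum: t=0:+1/576 = 1/576
3j²(4 0 4; 0 0 0) = Δ·Π!·Σ² = 1/9  (sign +1)
sum: t=0:+1/40320 = 1/40320
3j²(4 0 4; -4 0 4) = Δ·Π!·Σ² = 1/9  (sign +1)
combine: 4πI² = 81·1/9·1/9 = 1/1
take √, sign +1: I = 0.28209479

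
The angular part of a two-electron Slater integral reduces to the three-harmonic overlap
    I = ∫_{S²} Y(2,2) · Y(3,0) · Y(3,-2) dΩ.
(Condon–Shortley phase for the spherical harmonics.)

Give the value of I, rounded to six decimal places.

-0.188063

Checks pass: Σm=0; 8 even; l₃=3∈[1,5].
(2·2+1)(2·3+1)(2·3+1) = 245
Δ: 2! 2! 4! / 9! → 1/3780
sum: t=0:+1/24 t=1:−1/4 t=2:+1/24 = -1/6
3j²(2 3 3; 0 0 0) = Δ·Π!·Σ² = 4/105  (sign +1)
sum: t=0:+1/24 = 1/24
3j²(2 3 3; 2 0 -2) = Δ·Π!·Σ² = 1/21  (sign -1)
combine: 4πI² = 245·4/105·1/21 = 4/9
take √, sign -1: I = -0.18806319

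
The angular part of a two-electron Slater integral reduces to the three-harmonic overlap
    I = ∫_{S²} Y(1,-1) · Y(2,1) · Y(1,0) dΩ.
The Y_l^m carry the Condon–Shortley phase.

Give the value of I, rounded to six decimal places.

-0.218510

m-sum 0 ✓  L=4 even ✓  1≤1≤3 ✓
Π(2lᵢ+1) = 3×5×3 = 45
triangle coeff Δ(1,2,1) = 1/30
Σ_t [1,1]: t=1:−1/1 = -1/1
(3j)²=2/15 [(1 2 1; 0 0 0)], sign=+1
Σ_t [2,2]: t=2:+1/2 = 1/2
(3j)²=1/10 [(1 2 1; -1 1 0)], sign=-1
⇒ 4πI² = 3/5
I = (-1)√(3/5/(4π)) = -0.21850969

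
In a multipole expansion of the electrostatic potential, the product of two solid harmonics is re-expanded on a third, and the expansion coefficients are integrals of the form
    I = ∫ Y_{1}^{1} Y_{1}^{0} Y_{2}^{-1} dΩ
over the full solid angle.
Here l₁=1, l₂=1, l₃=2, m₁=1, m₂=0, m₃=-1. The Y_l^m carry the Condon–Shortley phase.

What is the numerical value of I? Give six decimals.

-0.218510

m-sum 0 ✓  L=4 even ✓  0≤2≤2 ✓
Π(2lᵢ+1) = 3×3×5 = 45
triangle coeff Δ(1,1,2) = 1/30
Σ_t [0,0]: t=0:+1/1 = 1/1
(3j)²=2/15 [(1 1 2; 0 0 0)], sign=+1
Σ_t [0,0]: t=0:+1/2 = 1/2
(3j)²=1/10 [(1 1 2; 1 0 -1)], sign=-1
⇒ 4πI² = 3/5
I = (-1)√(3/5/(4π)) = -0.21850969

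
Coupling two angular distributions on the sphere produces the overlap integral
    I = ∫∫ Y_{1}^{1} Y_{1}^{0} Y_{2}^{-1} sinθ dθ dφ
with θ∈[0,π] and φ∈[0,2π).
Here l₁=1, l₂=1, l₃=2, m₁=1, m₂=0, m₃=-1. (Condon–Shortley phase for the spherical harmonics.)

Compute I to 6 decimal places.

-0.218510

Rules hold: Σm=0, L=4 even, 0≤2≤2.
N = 3·3·5 = 45
Δ = 0!·2!·2!/5! = 1/30
Racah Σ t=0..0: t=0:+1/1 = 1/1
⇒ 3j(1 1 2; 0 0 0)² = 2/15, sgn +1
Racah Σ t=0..0: t=0:+1/2 = 1/2
⇒ 3j(1 1 2; 1 0 -1)² = 1/10, sgn -1
4πI² = N·(3j₀)²·(3jₘ)² = 3/5
I = -1·√(0.6/4π) = -0.21850969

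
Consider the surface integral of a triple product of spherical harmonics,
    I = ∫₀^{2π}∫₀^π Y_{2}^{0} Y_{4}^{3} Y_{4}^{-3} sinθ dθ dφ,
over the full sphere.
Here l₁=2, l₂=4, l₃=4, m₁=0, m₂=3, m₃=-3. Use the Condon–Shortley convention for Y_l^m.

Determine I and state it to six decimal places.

m-sum 0 ✓  L=10 even ✓  2≤4≤6 ✓
Π(2lᵢ+1) = 5×9×9 = 405
triangle coeff Δ(2,4,4) = 1/13860
Σ_t [0,2]: t=0:+1/192 t=1:−1/36 t=2:+1/192 = -5/288
(3j)²=20/693 [(2 4 4; 0 0 0)], sign=-1
Σ_t [1,2]: t=1:−1/720 t=2:+1/480 = 1/1440
(3j)²=7/1980 [(2 4 4; 0 3 -3)], sign=-1
⇒ 4πI² = 5/121
I = (+1)√(5/121/(4π)) = 0.05734392

0.057344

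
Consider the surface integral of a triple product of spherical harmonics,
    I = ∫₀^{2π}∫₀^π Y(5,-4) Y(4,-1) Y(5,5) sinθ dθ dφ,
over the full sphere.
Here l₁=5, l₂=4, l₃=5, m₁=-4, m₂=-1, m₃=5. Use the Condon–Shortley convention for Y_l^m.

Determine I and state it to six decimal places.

m-sum 0 ✓  L=14 even ✓  1≤5≤9 ✓
Π(2lᵢ+1) = 11×9×11 = 1089
triangle coeff Δ(5,4,5) = 1/3153150
Σ_t [0,4]: t=0:+1/69120 t=1:−1/1728 t=2:+1/576 t=3:−1/1728 t=4:+1/69120 = 7/11520
(3j)²=2/143 [(5 4 5; 0 0 0)], sign=-1
Σ_t [3,3]: t=3:−1/103680 = -1/103680
(3j)²=4/143 [(5 4 5; -4 -1 5)], sign=-1
⇒ 4πI² = 72/169
I = (+1)√(72/169/(4π)) = 0.18412721

0.184127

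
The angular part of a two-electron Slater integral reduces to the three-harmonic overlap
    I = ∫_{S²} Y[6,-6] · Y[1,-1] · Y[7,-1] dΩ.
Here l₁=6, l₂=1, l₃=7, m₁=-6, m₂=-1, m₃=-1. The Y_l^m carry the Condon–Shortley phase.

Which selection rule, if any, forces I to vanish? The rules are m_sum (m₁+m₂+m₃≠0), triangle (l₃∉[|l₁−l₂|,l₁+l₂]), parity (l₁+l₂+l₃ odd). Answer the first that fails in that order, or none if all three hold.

m_sum

azimuthal sum: -6 − 1 − 1 = -8  ✗
5 ≤ 7 ≤ 7 (triangle on l)
L = 6 + 1 + 7 = 14 (even)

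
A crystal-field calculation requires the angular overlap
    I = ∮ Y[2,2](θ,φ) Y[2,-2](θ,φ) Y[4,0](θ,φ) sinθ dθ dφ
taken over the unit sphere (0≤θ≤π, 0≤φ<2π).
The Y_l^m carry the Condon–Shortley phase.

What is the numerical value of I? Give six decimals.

Rules hold: Σm=0, L=8 even, 0≤4≤4.
N = 5·5·9 = 225
Δ = 0!·4!·4!/9! = 1/630
Racah Σ t=0..0: t=0:+1/16 = 1/16
⇒ 3j(2 2 4; 0 0 0)² = 2/35, sgn +1
Racah Σ t=0..0: t=0:+1/576 = 1/576
⇒ 3j(2 2 4; 2 -2 0)² = 1/630, sgn +1
4πI² = N·(3j₀)²·(3jₘ)² = 1/49
I = +1·√(0.0204082/4π) = 0.04029926

0.040299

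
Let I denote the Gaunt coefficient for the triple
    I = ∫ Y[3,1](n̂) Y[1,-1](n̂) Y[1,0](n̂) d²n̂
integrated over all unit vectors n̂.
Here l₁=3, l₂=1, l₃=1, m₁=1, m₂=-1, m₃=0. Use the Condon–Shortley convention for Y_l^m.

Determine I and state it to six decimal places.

triangle: need 2≤l₃≤4, have 1; I=0

0.000000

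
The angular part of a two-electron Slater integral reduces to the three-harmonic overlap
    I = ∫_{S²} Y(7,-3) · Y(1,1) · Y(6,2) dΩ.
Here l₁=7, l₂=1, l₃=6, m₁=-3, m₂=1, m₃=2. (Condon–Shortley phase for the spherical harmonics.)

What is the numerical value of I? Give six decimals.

-0.234717

Rules hold: Σm=0, L=14 even, 6≤6≤8.
N = 15·3·13 = 585
Δ = 2!·12!·0!/15! = 1/1365
Racah Σ t=1..1: t=1:−1/518400 = -1/518400
⇒ 3j(7 1 6; 0 0 0)² = 7/195, sgn -1
Racah Σ t=2..2: t=2:+1/1935360 = 1/1935360
⇒ 3j(7 1 6; -3 1 2)² = 3/91, sgn +1
4πI² = N·(3j₀)²·(3jₘ)² = 9/13
I = -1·√(0.692308/4π) = -0.23471705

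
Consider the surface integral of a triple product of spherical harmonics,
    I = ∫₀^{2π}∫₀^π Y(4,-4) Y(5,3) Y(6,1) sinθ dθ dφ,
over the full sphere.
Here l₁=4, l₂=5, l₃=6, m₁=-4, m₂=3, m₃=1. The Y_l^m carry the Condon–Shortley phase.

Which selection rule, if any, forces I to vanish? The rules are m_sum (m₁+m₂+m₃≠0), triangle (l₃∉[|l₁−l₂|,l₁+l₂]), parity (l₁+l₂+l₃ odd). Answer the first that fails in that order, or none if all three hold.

Σmᵢ = 0  ✓
l₃∈[|l₁−l₂|,l₁+l₂]=[1,9], have l₃=6  ✓
Σlᵢ = 15 ⇒ odd  ✗

parity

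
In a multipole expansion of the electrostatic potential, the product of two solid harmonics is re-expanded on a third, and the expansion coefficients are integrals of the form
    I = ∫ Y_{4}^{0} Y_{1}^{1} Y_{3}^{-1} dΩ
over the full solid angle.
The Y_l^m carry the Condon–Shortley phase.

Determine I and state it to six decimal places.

Checks pass: Σm=0; 8 even; l₃=3∈[3,5].
(2·4+1)(2·1+1)(2·3+1) = 189
Δ: 2! 6! 0! / 9! → 1/252
sum: t=1:−1/36 = -1/36
3j²(4 1 3; 0 0 0) = Δ·Π!·Σ² = 4/63  (sign +1)
sum: t=2:+1/96 = 1/96
3j²(4 1 3; 0 1 -1) = Δ·Π!·Σ² = 1/42  (sign +1)
combine: 4πI² = 189·4/63·1/42 = 2/7
take √, sign +1: I = 0.15078601

0.150786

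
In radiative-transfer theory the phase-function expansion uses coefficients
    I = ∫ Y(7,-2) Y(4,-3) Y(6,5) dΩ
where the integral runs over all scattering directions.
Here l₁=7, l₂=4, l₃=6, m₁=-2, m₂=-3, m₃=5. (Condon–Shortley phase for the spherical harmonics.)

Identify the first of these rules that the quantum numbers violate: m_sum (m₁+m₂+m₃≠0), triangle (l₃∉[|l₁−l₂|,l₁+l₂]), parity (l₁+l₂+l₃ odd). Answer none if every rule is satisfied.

parity

Σmᵢ = 0  ✓
l₃∈[|l₁−l₂|,l₁+l₂]=[3,11], have l₃=6  ✓
Σlᵢ = 17 ⇒ odd  ✗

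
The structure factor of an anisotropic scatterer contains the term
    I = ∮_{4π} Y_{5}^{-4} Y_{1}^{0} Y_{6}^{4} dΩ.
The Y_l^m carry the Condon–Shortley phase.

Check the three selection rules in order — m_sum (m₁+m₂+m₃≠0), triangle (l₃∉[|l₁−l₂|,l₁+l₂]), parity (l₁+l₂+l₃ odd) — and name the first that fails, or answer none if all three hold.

none

azimuthal sum: -4 + 0 + 4 = 0  ✓
4 ≤ 6 ≤ 6 (triangle on l)  ✓
L = 5 + 1 + 6 = 12 (even)  ✓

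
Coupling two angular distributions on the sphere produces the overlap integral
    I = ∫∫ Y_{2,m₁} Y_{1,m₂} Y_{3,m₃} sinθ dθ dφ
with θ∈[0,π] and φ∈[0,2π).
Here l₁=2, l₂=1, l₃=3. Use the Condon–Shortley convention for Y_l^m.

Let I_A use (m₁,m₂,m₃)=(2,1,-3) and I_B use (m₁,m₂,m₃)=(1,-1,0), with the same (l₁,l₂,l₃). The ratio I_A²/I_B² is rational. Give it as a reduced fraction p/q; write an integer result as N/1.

5/1

Same 2,1,3: normalisation and zero-m 3j drop out of the ratio.
A: Δ: 0! 4! 2! / 7! → 1/105; sum: t=0:+1/48 = 1/48; 3j²(2 1 3; 2 1 -3) = Δ·Π!·Σ² = 1/7  (sign +1)
B: Δ: 0! 4! 2! / 7! → 1/105; sum: t=0:+1/12 = 1/12; 3j²(2 1 3; 1 -1 0) = Δ·Π!·Σ² = 1/35  (sign -1)
I_A²/I_B² = (1/7)/(1/35) = 5/1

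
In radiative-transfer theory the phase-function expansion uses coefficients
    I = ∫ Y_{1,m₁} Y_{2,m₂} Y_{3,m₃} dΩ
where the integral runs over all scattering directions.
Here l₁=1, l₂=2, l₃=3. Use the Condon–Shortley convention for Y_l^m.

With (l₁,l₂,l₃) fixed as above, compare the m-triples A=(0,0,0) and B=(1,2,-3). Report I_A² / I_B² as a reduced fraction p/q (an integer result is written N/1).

3/5

Same 1,2,3: normalisation and zero-m 3j drop out of the ratio.
A: Δ: 0! 2! 4! / 7! → 1/105; sum: t=0:+1/4 = 1/4; 3j²(1 2 3; 0 0 0) = Δ·Π!·Σ² = 3/35  (sign -1)
B: Δ: 0! 2! 4! / 7! → 1/105; sum: t=0:+1/48 = 1/48; 3j²(1 2 3; 1 2 -3) = Δ·Π!·Σ² = 1/7  (sign +1)
I_A²/I_B² = (3/35)/(1/7) = 3/5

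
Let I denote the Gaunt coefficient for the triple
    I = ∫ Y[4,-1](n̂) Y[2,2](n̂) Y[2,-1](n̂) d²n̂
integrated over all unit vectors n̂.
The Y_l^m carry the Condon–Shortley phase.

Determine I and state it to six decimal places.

-0.090112

Checks pass: Σm=0; 8 even; l₃=2∈[2,6].
(2·4+1)(2·2+1)(2·2+1) = 225
Δ: 4! 4! 0! / 9! → 1/630
sum: t=2:+1/16 = 1/16
3j²(4 2 2; 0 0 0) = Δ·Π!·Σ² = 2/35  (sign +1)
sum: t=4:+1/144 = 1/144
3j²(4 2 2; -1 2 -1) = Δ·Π!·Σ² = 1/126  (sign -1)
combine: 4πI² = 225·2/35·1/126 = 5/49
take √, sign -1: I = -0.09011188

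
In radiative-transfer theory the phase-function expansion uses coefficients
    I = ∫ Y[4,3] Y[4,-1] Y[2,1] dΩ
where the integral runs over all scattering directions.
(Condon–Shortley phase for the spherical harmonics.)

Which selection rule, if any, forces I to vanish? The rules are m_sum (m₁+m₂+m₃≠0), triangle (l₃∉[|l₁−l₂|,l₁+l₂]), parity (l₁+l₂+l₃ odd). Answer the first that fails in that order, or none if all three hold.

m_sum

m₁+m₂+m₃ = 3 − 1 + 1 = 3  ✗
triangle: |4−4|=0 ≤ l₃=2 ≤ 4+4=8
parity: l₁+l₂+l₃ = 10 is even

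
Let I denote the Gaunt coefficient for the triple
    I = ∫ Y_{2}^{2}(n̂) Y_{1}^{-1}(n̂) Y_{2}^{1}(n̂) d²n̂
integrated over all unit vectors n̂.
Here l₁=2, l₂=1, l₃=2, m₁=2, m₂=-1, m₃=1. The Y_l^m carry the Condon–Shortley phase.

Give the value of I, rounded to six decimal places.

0.000000

2 − 1 + 1 = 2 ≠ 0: azimuthal integral kills it; I = 0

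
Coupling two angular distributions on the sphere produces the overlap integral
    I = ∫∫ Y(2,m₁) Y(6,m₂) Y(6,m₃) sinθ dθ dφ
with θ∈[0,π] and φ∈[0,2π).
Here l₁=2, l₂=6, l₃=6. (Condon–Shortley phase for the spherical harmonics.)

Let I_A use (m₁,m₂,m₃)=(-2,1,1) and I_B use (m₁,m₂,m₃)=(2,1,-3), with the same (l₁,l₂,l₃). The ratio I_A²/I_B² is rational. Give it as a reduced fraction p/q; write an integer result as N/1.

49/40

Same 2,6,6: normalisation and zero-m 3j drop out of the ratio.
A: Δ: 2! 2! 10! / 15! → 1/90090; sum: t=2:+1/57600 = 1/57600; 3j²(2 6 6; -2 1 1) = Δ·Π!·Σ² = 21/715  (sign -1)
B: Δ: 2! 2! 10! / 15! → 1/90090; sum: t=0:+1/120960 = 1/120960; 3j²(2 6 6; 2 1 -3) = Δ·Π!·Σ² = 24/1001  (sign -1)
I_A²/I_B² = (21/715)/(24/1001) = 49/40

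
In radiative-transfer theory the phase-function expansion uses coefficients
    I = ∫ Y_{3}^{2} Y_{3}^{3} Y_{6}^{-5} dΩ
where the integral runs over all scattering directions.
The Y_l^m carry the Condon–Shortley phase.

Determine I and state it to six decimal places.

Rules hold: Σm=0, L=12 even, 0≤6≤6.
N = 7·7·13 = 637
Δ = 0!·6!·6!/13! = 1/12012
Racah Σ t=0..0: t=0:+1/1296 = 1/1296
⇒ 3j(3 3 6; 0 0 0)² = 100/3003, sgn +1
Racah Σ t=0..0: t=0:+1/86400 = 1/86400
⇒ 3j(3 3 6; 2 3 -5)² = 1/26, sgn -1
4πI² = N·(3j₀)²·(3jₘ)² = 350/429
I = -1·√(0.815851/4π) = -0.25480060

-0.254801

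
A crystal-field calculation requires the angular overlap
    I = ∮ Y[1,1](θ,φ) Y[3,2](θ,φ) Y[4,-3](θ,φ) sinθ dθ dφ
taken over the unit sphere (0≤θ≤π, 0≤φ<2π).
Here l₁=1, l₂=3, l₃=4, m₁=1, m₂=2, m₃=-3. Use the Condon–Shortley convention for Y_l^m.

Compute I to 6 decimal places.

-0.282095

Checks pass: Σm=0; 8 even; l₃=4∈[2,4].
(2·1+1)(2·3+1)(2·4+1) = 189
Δ: 0! 2! 6! / 9! → 1/252
sum: t=0:+1/36 = 1/36
3j²(1 3 4; 0 0 0) = Δ·Π!·Σ² = 4/63  (sign +1)
sum: t=0:+1/240 = 1/240
3j²(1 3 4; 1 2 -3) = Δ·Π!·Σ² = 1/12  (sign -1)
combine: 4πI² = 189·4/63·1/12 = 1/1
take √, sign -1: I = -0.28209479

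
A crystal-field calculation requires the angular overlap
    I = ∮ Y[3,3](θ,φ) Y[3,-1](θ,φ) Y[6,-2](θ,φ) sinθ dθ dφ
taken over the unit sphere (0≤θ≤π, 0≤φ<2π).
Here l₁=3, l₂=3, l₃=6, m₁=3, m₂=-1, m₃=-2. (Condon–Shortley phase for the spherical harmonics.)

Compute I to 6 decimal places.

0.062728

Checks pass: Σm=0; 12 even; l₃=6∈[0,6].
(2·3+1)(2·3+1)(2·6+1) = 637
Δ: 0! 6! 6! / 13! → 1/12012
sum: t=0:+1/1296 = 1/1296
3j²(3 3 6; 0 0 0) = Δ·Π!·Σ² = 100/3003  (sign +1)
sum: t=0:+1/34560 = 1/34560
3j²(3 3 6; 3 -1 -2) = Δ·Π!·Σ² = 1/429  (sign +1)
combine: 4πI² = 637·100/3003·1/429 = 700/14157
take √, sign +1: I = 0.06272757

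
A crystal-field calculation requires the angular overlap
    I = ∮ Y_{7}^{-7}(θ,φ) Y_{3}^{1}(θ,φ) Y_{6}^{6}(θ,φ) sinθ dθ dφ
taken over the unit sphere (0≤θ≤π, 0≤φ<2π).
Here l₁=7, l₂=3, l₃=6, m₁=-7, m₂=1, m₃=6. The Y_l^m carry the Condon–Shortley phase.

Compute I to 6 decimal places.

m-sum 0 ✓  L=16 even ✓  4≤6≤10 ✓
Π(2lᵢ+1) = 15×7×13 = 1365
triangle coeff Δ(7,3,6) = 1/2042040
Σ_t [1,3]: t=1:−1/207360 t=2:+1/57600 t=3:−1/207360 = 1/129600
(3j)²=168/12155 [(7 3 6; 0 0 0)], sign=+1
Σ_t [4,4]: t=4:+1/174182400 = 1/174182400
(3j)²=11/340 [(7 3 6; -7 1 6)], sign=+1
⇒ 4πI² = 882/1445
I = (+1)√(882/1445/(4π)) = 0.22039180

0.220392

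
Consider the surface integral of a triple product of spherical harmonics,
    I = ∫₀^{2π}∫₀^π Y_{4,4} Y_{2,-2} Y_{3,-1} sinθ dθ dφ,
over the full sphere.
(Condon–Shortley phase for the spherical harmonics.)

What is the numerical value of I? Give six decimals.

0.000000

4 − 2 − 1 = 1 ≠ 0: azimuthal integral kills it; I = 0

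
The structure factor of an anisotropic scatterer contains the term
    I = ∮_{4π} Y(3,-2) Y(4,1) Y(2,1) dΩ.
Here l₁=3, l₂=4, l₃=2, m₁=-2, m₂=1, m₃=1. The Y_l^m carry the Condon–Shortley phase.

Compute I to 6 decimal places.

0.000000

L=9 odd ⇒ parity kills the (l;000) factor ⇒ I = 0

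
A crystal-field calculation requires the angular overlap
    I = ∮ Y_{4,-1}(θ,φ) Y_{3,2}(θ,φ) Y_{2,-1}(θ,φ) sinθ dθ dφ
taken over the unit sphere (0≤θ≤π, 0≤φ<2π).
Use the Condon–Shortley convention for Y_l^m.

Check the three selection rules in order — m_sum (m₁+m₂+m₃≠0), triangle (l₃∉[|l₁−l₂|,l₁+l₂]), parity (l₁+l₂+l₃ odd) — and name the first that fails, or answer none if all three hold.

m₁+m₂+m₃ = -1 + 2 − 1 = 0  ✓
triangle: |4−3|=1 ≤ l₃=2 ≤ 4+3=7  ✓
parity: l₁+l₂+l₃ = 9 is odd  ✗

parity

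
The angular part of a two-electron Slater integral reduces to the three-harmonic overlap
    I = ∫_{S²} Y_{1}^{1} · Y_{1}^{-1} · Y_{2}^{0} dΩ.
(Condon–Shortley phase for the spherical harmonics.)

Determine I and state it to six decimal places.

Rules hold: Σm=0, L=4 even, 0≤2≤2.
N = 3·3·5 = 45
Δ = 0!·2!·2!/5! = 1/30
Racah Σ t=0..0: t=0:+1/1 = 1/1
⇒ 3j(1 1 2; 0 0 0)² = 2/15, sgn +1
Racah Σ t=0..0: t=0:+1/4 = 1/4
⇒ 3j(1 1 2; 1 -1 0)² = 1/30, sgn +1
4πI² = N·(3j₀)²·(3jₘ)² = 1/5
I = +1·√(0.2/4π) = 0.12615663

0.126157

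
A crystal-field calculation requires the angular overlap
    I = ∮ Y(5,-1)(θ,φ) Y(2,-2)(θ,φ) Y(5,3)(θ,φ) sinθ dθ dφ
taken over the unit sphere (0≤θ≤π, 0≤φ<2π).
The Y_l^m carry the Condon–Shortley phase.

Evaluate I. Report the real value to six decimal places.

m-sum 0 ✓  L=12 even ✓  3≤5≤7 ✓
Π(2lᵢ+1) = 11×5×11 = 605
triangle coeff Δ(5,2,5) = 1/38610
Σ_t [0,2]: t=0:+1/2880 t=1:−1/576 t=2:+1/2880 = -1/960
(3j)²=10/429 [(5 2 5; 0 0 0)], sign=+1
Σ_t [0,0]: t=0:+1/5760 = 1/5760
(3j)²=56/2145 [(5 2 5; -1 -2 3)], sign=+1
⇒ 4πI² = 560/1521
I = (+1)√(560/1521/(4π)) = 0.17116875

0.171169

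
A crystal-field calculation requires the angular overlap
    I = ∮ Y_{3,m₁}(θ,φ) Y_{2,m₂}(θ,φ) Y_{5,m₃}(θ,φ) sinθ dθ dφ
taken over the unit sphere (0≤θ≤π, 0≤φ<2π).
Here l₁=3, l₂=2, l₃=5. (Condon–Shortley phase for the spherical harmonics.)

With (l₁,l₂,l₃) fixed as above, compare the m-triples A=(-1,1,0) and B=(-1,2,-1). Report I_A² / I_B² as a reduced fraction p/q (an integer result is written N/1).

l's match ⇒ only the (l;m) 3-j factors differ between A and B.
A: triangle coeff Δ(3,2,5) = 1/2310; Σ_t [0,0]: t=0:+1/288 = 1/288; (3j)²=5/231 [(3 2 5; -1 1 0)], sign=-1
B: triangle coeff Δ(3,2,5) = 1/2310; Σ_t [0,0]: t=0:+1/1152 = 1/1152; (3j)²=1/154 [(3 2 5; -1 2 -1)], sign=+1
I_A²/I_B² = (5/231)/(1/154) = 10/3

10/3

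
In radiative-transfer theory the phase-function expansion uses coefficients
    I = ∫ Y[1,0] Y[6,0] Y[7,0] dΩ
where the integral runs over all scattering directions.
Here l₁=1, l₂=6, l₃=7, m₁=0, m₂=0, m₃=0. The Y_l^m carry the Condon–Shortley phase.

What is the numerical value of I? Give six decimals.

0.244927

Rules hold: Σm=0, L=14 even, 5≤7≤7.
N = 3·13·15 = 585
Δ = 0!·2!·12!/15! = 1/1365
Racah Σ t=0..0: t=0:+1/518400 = 1/518400
⇒ 3j(1 6 7; 0 0 0)² = 7/195, sgn -1
(m-triple is (0,0,0) — same symbol as above.)
4πI² = N·(3j₀)²·(3jₘ)² = 49/65
I = +1·√(0.753846/4π) = 0.24492687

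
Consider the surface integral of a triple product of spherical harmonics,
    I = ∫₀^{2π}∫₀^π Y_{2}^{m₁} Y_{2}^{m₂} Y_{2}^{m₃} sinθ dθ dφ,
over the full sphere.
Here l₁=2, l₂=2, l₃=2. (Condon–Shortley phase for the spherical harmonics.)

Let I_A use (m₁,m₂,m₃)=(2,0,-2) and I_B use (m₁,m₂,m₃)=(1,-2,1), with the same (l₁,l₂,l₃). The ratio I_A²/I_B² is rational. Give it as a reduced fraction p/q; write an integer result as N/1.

2/3

l's match ⇒ only the (l;m) 3-j factors differ between A and B.
A: triangle coeff Δ(2,2,2) = 1/630; Σ_t [0,0]: t=0:+1/8 = 1/8; (3j)²=2/35 [(2 2 2; 2 0 -2)], sign=+1
B: triangle coeff Δ(2,2,2) = 1/630; Σ_t [0,0]: t=0:+1/4 = 1/4; (3j)²=3/35 [(2 2 2; 1 -2 1)], sign=-1
I_A²/I_B² = (2/35)/(3/35) = 2/3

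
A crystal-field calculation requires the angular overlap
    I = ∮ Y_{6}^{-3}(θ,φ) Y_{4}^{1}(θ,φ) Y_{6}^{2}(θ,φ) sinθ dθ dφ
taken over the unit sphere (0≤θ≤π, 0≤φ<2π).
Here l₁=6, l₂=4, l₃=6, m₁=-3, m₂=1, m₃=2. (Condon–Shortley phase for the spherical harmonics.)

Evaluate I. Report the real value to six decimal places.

-0.131554

Checks pass: Σm=0; 16 even; l₃=6∈[2,10].
(2·6+1)(2·4+1)(2·6+1) = 1521
Δ: 4! 8! 4! / 17! → 1/15315300
sum: t=0:+1/829440 t=1:−1/25920 t=2:+1/9216 t=3:−1/25920 t=4:+1/829440 = 7/207360
3j²(6 4 6; 0 0 0) = Δ·Π!·Σ² = 28/2431  (sign +1)
sum: t=1:−1/5806080 t=2:+1/120960 t=3:−1/34560 t=4:+1/103680 = -13/1161216
3j²(6 4 6; -3 1 2) = Δ·Π!·Σ² = 65/5236  (sign -1)
combine: 4πI² = 1521·28/2431·65/5236 = 7605/34969
take √, sign -1: I = -0.13155370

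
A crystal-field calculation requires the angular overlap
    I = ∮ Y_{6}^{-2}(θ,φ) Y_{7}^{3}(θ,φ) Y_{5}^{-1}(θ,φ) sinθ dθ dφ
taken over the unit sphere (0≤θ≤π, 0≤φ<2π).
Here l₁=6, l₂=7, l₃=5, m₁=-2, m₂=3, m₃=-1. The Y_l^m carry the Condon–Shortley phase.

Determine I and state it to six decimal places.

m-sum 0 ✓  L=18 even ✓  1≤5≤13 ✓
Π(2lᵢ+1) = 13×15×11 = 2145
triangle coeff Δ(6,7,5) = 1/174594420
Σ_t [2,6]: t=2:+1/4147200 t=3:−1/207360 t=4:+1/82944 t=5:−1/207360 t=6:+1/4147200 = 1/345600
(3j)²=420/46189 [(6 7 5; 0 0 0)], sign=-1
Σ_t [4,8]: t=4:+1/9953280 t=5:−1/518400 t=6:+1/276480 t=7:−1/1088640 t=8:+1/46448640 = 23/25804800
(3j)²=42849/6466460 [(6 7 5; -2 3 -1)], sign=+1
⇒ 4πI² = 1928205/14919047
I = (-1)√(1928205/14919047/(4π)) = -0.10141475

-0.101415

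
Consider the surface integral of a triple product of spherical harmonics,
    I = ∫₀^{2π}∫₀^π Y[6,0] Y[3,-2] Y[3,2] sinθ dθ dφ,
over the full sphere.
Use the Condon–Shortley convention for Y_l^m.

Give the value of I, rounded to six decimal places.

0.071126

Rules hold: Σm=0, L=12 even, 3≤3≤9.
N = 13·7·7 = 637
Δ = 6!·6!·0!/13! = 1/12012
Racah Σ t=3..3: t=3:−1/1296 = -1/1296
⇒ 3j(6 3 3; 0 0 0)² = 100/3003, sgn +1
Racah Σ t=1..1: t=1:−1/14400 = -1/14400
⇒ 3j(6 3 3; 0 -2 2)² = 3/1001, sgn +1
4πI² = N·(3j₀)²·(3jₘ)² = 100/1573
I = +1·√(0.0635728/4π) = 0.07112638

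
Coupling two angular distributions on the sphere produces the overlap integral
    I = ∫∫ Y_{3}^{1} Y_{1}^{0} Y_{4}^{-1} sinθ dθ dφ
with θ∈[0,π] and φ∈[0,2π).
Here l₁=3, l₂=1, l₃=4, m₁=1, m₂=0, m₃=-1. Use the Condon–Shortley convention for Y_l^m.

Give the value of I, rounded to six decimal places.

-0.238414

Checks pass: Σm=0; 8 even; l₃=4∈[2,4].
(2·3+1)(2·1+1)(2·4+1) = 189
Δ: 0! 6! 2! / 9! → 1/252
sum: t=0:+1/36 = 1/36
3j²(3 1 4; 0 0 0) = Δ·Π!·Σ² = 4/63  (sign +1)
sum: t=0:+1/48 = 1/48
3j²(3 1 4; 1 0 -1) = Δ·Π!·Σ² = 5/84  (sign -1)
combine: 4πI² = 189·4/63·5/84 = 5/7
take √, sign -1: I = -0.23841361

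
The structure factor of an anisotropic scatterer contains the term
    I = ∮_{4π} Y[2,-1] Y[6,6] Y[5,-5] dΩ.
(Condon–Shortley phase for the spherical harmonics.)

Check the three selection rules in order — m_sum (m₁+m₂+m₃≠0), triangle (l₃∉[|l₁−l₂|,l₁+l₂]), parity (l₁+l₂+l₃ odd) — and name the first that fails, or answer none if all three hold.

Σmᵢ = 0  ✓
l₃∈[|l₁−l₂|,l₁+l₂]=[4,8], have l₃=5  ✓
Σlᵢ = 13 ⇒ odd  ✗

parity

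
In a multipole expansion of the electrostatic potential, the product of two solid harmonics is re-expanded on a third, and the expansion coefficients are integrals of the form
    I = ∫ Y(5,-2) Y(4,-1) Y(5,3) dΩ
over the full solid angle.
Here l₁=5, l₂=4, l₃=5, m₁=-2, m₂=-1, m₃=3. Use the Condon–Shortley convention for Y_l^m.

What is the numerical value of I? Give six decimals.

Rules hold: Σm=0, L=14 even, 1≤5≤9.
N = 11·9·11 = 1089
Δ = 4!·6!·4!/15! = 1/3153150
Racah Σ t=0..4: t=0:+1/69120 t=1:−1/1728 t=2:+1/576 t=3:−1/1728 t=4:+1/69120 = 7/11520
⇒ 3j(5 4 5; 0 0 0)² = 2/143, sgn -1
Racah Σ t=1..3: t=1:−1/17280 t=2:+1/2880 t=3:−1/6912 = 1/6912
⇒ 3j(5 4 5; -2 -1 3)² = 5/429, sgn +1
4πI² = N·(3j₀)²·(3jₘ)² = 30/169
I = -1·√(0.177515/4π) = -0.11885360

-0.118854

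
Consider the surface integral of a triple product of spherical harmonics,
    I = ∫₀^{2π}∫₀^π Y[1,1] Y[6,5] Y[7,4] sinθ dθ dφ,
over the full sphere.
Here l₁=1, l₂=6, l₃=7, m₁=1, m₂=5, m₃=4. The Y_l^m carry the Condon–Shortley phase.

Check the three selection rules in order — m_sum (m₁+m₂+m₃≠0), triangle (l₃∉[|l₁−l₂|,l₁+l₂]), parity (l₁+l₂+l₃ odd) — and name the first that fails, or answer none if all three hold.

m₁+m₂+m₃ = 1 + 5 + 4 = 10  ✗
triangle: |1−6|=5 ≤ l₃=7 ≤ 1+6=7
parity: l₁+l₂+l₃ = 14 is even

m_sum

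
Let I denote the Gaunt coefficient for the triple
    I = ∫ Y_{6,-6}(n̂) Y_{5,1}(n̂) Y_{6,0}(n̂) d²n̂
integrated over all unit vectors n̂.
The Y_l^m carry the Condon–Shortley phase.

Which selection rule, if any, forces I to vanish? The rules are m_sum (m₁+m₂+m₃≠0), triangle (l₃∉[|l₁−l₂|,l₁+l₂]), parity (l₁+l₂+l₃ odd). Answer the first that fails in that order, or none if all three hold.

m_sum

m₁+m₂+m₃ = -6 + 1 + 0 = -5  ✗
triangle: |6−5|=1 ≤ l₃=6 ≤ 6+5=11
parity: l₁+l₂+l₃ = 17 is odd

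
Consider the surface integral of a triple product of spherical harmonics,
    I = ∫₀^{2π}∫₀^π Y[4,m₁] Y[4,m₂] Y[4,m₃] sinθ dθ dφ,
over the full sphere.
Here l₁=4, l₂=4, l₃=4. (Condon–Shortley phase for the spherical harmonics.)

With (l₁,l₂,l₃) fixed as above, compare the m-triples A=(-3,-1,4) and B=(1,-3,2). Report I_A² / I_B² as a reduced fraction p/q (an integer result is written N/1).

7/1

Shared (l₁,l₂,l₃)=(4,4,4): N and (l;000)² cancel in I_A²/I_B².
A: Δ = 4!·4!·4!/13! = 1/450450; Racah Σ t=3..3: t=3:−1/3456 = -1/3456; ⇒ 3j(4 4 4; -3 -1 4)² = 35/1287, sgn -1
B: Δ = 4!·4!·4!/13! = 1/450450; Racah Σ t=0..1: t=0:+1/864 t=1:−1/576 = -1/1728; ⇒ 3j(4 4 4; 1 -3 2)² = 5/1287, sgn -1
I_A²/I_B² = (35/1287)/(5/1287) = 7/1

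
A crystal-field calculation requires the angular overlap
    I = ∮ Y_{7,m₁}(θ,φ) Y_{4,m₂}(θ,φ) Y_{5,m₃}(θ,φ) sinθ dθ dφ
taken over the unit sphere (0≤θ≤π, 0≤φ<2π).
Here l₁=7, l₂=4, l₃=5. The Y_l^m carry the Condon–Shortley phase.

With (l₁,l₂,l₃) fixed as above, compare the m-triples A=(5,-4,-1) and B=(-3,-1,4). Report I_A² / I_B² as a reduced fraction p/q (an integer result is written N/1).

17248/12675

Same 7,4,5: normalisation and zero-m 3j drop out of the ratio.
A: Δ: 6! 8! 2! / 17! → 1/6126120; sum: t=0:+1/2073600 = 1/2073600; 3j²(7 4 5; 5 -4 -1) = Δ·Π!·Σ² = 28/1105  (sign +1)
B: Δ: 6! 8! 2! / 17! → 1/6126120; sum: t=2:+1/1935360 t=3:−1/362880 = -13/5806080; 3j²(7 4 5; -3 -1 4) = Δ·Π!·Σ² = 195/10472  (sign +1)
I_A²/I_B² = (28/1105)/(195/10472) = 17248/12675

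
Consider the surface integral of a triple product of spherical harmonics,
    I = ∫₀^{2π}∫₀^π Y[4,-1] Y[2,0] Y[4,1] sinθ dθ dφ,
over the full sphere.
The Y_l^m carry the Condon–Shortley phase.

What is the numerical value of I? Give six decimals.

m-sum 0 ✓  L=10 even ✓  2≤4≤6 ✓
Π(2lᵢ+1) = 9×5×9 = 405
triangle coeff Δ(4,2,4) = 1/13860
Σ_t [0,2]: t=0:+1/192 t=1:−1/36 t=2:+1/192 = -5/288
(3j)²=20/693 [(4 2 4; 0 0 0)], sign=-1
Σ_t [0,2]: t=0:+1/480 t=1:−1/48 t=2:+1/144 = -17/1440
(3j)²=289/13860 [(4 2 4; -1 0 1)], sign=+1
⇒ 4πI² = 1445/5929
I = (-1)√(1445/5929/(4π)) = -0.13926381

-0.139264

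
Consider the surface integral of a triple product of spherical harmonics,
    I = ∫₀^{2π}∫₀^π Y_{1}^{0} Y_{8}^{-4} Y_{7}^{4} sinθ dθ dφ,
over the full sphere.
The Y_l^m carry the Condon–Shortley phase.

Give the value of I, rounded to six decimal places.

0.211986

m-sum 0 ✓  L=16 even ✓  7≤7≤9 ✓
Π(2lᵢ+1) = 3×17×15 = 765
triangle coeff Δ(1,8,7) = 1/2040
Σ_t [1,1]: t=1:−1/25401600 = -1/25401600
(3j)²=8/255 [(1 8 7; 0 0 0)], sign=+1
Σ_t [1,1]: t=1:−1/239500800 = -1/239500800
(3j)²=2/85 [(1 8 7; 0 -4 4)], sign=+1
⇒ 4πI² = 48/85
I = (+1)√(48/85/(4π)) = 0.21198553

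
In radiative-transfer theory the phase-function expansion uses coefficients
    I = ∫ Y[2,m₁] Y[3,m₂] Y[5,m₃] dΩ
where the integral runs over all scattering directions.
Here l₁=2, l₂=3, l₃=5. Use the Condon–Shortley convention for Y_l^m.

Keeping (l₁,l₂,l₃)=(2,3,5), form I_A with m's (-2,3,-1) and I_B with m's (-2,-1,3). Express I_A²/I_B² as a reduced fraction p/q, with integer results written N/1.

Same 2,3,5: normalisation and zero-m 3j drop out of the ratio.
A: Δ: 0! 4! 6! / 11! → 1/2310; sum: t=0:+1/17280 = 1/17280; 3j²(2 3 5; -2 3 -1) = Δ·Π!·Σ² = 1/2310  (sign +1)
B: Δ: 0! 4! 6! / 11! → 1/2310; sum: t=0:+1/1152 = 1/1152; 3j²(2 3 5; -2 -1 3) = Δ·Π!·Σ² = 1/33  (sign +1)
I_A²/I_B² = (1/2310)/(1/33) = 1/70

1/70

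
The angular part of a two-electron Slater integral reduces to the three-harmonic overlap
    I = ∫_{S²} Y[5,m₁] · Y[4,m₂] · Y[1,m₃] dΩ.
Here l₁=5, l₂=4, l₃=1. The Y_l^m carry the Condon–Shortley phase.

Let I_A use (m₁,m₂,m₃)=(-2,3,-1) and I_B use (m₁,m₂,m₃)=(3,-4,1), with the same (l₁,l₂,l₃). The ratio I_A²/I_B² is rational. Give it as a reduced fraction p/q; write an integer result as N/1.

3/1

l's match ⇒ only the (l;m) 3-j factors differ between A and B.
A: triangle coeff Δ(5,4,1) = 1/495; Σ_t [7,7]: t=7:−1/10080 = -1/10080; (3j)²=1/165 [(5 4 1; -2 3 -1)], sign=-1
B: triangle coeff Δ(5,4,1) = 1/495; Σ_t [0,0]: t=0:+1/80640 = 1/80640; (3j)²=1/495 [(5 4 1; 3 -4 1)], sign=+1
I_A²/I_B² = (1/165)/(1/495) = 3/1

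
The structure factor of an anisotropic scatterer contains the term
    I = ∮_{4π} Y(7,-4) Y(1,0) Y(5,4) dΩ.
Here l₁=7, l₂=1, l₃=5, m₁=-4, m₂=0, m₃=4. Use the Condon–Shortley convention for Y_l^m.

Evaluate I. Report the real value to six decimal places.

|7−1|≤5≤7+1 violated ⇒ I = 0

0.000000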